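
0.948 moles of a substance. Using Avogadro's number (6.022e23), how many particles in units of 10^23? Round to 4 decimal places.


N = n * NA, then divide by 1e23 for the requested units.
N / 1e23 = n * 6.022
N / 1e23 = 0.948 * 6.022
N / 1e23 = 5.708856, rounded to 4 dp:

5.7089


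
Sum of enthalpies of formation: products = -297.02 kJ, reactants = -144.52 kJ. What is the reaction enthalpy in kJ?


dH_rxn = sum(dH_f products) - sum(dH_f reactants)
dH_rxn = -297.02 - (-144.52)
dH_rxn = -152.5 kJ:

-152.50 kJ


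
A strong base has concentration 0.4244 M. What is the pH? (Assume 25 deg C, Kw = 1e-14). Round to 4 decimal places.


A strong base dissociates completely, so [OH-] equals the given concentration.
pOH = -log10([OH-]) = -log10(0.4244) = 0.372225
pH = 14 - pOH = 14 - 0.372225
pH = 13.627775, rounded to 4 dp:

13.6278


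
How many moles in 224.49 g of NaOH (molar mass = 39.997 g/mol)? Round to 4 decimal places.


n = mass / M
n = 224.49 / 39.997
n = 5.61267095 mol, rounded to 4 dp:

5.6127 mol


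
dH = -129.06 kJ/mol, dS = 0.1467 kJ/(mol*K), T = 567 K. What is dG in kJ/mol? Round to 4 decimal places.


Gibbs: dG = dH - T*dS (consistent units, dS already in kJ/(mol*K)).
T*dS = 567 * 0.1467 = 83.1789
dG = -129.06 - (83.1789)
dG = -212.2389 kJ/mol, rounded to 4 dp:

-212.2389 kJ/mol


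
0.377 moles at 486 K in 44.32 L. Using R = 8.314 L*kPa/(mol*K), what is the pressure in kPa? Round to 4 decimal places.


PV = nRT, solve for P = nRT / V.
nRT = 0.377 * 8.314 * 486 = 1523.3077
P = 1523.3077 / 44.32
P = 34.3706611 kPa, rounded to 4 dp:

34.3707 kPa


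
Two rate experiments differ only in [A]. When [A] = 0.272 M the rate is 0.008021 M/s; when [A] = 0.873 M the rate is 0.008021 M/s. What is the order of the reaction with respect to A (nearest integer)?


Rate is proportional to [A]^n, so rate2/rate1 = ([A]2/[A]1)^n. Take logs to solve for n.
rate2/rate1 = 0.008021 / 0.008021 = 1.0
[A]2/[A]1 = 0.873 / 0.272 = 3.2096
n = ln(1.0) / ln(3.2096) = 0.0
Nearest integer order:

0


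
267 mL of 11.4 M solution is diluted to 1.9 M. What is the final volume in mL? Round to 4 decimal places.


Dilution: M1*V1 = M2*V2, solve for V2.
V2 = M1*V1 / M2
V2 = 11.4 * 267 / 1.9
V2 = 3043.8 / 1.9
V2 = 1602.0 mL, rounded to 4 dp:

1602.0000 mL


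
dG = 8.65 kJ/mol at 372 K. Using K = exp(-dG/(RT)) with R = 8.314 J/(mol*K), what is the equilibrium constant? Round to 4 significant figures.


dG is in kJ/mol; multiply by 1000 to match R in J/(mol*K).
RT = 8.314 * 372 = 3092.808 J/mol
exponent = -dG*1000 / (RT) = -(8.65*1000) / 3092.808 = -2.79681118
K = exp(-2.79681118)
K = 0.061004284, rounded to 4 significant figures:

0.06100


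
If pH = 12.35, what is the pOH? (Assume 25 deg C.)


At 25 deg C, pH + pOH = 14.
pOH = 14 - pH = 14 - 12.35
pOH = 1.65:

1.65


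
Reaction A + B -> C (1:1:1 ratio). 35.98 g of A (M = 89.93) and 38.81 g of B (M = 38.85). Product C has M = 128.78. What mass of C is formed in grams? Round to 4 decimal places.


Find moles of each reactant; the smaller value is the limiting reagent in a 1:1:1 reaction, so moles_C equals moles of the limiter.
n_A = mass_A / M_A = 35.98 / 89.93 = 0.400089 mol
n_B = mass_B / M_B = 38.81 / 38.85 = 0.99897 mol
Limiting reagent: A (smaller), n_limiting = 0.400089 mol
mass_C = n_limiting * M_C = 0.400089 * 128.78
mass_C = 51.52346142 g, rounded to 4 dp:

51.5235 g


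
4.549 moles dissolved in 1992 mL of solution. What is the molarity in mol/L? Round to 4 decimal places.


Convert volume to liters: V_L = V_mL / 1000.
V_L = 1992 / 1000 = 1.992 L
M = n / V_L = 4.549 / 1.992
M = 2.28363454 mol/L, rounded to 4 dp:

2.2836 mol/L


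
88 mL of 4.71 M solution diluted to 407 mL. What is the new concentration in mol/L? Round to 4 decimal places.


Dilution: M1*V1 = M2*V2, solve for M2.
M2 = M1*V1 / V2
M2 = 4.71 * 88 / 407
M2 = 414.48 / 407
M2 = 1.01837838 mol/L, rounded to 4 dp:

1.0184 mol/L


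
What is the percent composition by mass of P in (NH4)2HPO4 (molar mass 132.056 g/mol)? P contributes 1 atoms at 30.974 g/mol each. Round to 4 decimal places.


pct = 100 * (n_elem * M_elem) / M_total
mass_contribution = 1 * 30.974 = 30.974 g/mol
pct = 100 * 30.974 / 132.056
pct = 23.45520082 %, rounded to 4 dp:

23.4552 %


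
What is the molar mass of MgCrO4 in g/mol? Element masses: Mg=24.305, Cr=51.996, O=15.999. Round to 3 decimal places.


M = sum(count * atomic_mass) over atoms.
M = 1*24.305 + 1*51.996 + 4*15.999
M = 24.305 + 51.996 + 63.996
M = 140.297 g/mol, rounded to 3 dp:

140.297 g/mol


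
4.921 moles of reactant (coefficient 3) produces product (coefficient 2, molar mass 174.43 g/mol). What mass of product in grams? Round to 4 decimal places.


Use the coefficient ratio to convert reactant moles to product moles, then multiply by the product's molar mass.
moles_P = moles_R * (coeff_P / coeff_R) = 4.921 * (2/3) = 3.280667
mass_P = moles_P * M_P = 3.280667 * 174.43
mass_P = 572.24674481 g, rounded to 4 dp:

572.2467 g


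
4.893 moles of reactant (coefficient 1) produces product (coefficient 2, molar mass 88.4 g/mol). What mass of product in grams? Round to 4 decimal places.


Use the coefficient ratio to convert reactant moles to product moles, then multiply by the product's molar mass.
moles_P = moles_R * (coeff_P / coeff_R) = 4.893 * (2/1) = 9.786
mass_P = moles_P * M_P = 9.786 * 88.4
mass_P = 865.0824 g, rounded to 4 dp:

865.0824 g


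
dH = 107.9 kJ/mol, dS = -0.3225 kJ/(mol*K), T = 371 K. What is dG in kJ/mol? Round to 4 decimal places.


Gibbs: dG = dH - T*dS (consistent units, dS already in kJ/(mol*K)).
T*dS = 371 * -0.3225 = -119.6475
dG = 107.9 - (-119.6475)
dG = 227.5475 kJ/mol, rounded to 4 dp:

227.5475 kJ/mol


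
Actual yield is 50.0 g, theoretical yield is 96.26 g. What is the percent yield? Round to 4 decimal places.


% yield = 100 * actual / theoretical
% yield = 100 * 50.0 / 96.26
% yield = 51.94265531 %, rounded to 4 dp:

51.9427 %


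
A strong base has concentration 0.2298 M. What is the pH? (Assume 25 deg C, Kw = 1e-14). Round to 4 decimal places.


A strong base dissociates completely, so [OH-] equals the given concentration.
pOH = -log10([OH-]) = -log10(0.2298) = 0.63865
pH = 14 - pOH = 14 - 0.63865
pH = 13.36135, rounded to 4 dp:

13.3614


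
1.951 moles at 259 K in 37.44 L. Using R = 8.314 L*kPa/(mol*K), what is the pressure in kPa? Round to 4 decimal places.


PV = nRT, solve for P = nRT / V.
nRT = 1.951 * 8.314 * 259 = 4201.139
P = 4201.139 / 37.44
P = 112.20990919 kPa, rounded to 4 dp:

112.2099 kPa


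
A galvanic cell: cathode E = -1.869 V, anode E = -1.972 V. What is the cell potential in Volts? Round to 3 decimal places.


Standard cell potential: E_cell = E_cathode - E_anode.
E_cell = -1.869 - (-1.972)
E_cell = 0.103 V, rounded to 3 dp:

0.103 V


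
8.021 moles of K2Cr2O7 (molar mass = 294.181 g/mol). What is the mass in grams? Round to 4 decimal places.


mass = n * M
mass = 8.021 * 294.181
mass = 2359.625801 g, rounded to 4 dp:

2359.6258 g


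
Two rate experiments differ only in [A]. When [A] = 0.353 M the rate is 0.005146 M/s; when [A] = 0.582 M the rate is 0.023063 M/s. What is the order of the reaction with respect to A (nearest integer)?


Rate is proportional to [A]^n, so rate2/rate1 = ([A]2/[A]1)^n. Take logs to solve for n.
rate2/rate1 = 0.023063 / 0.005146 = 4.4817
[A]2/[A]1 = 0.582 / 0.353 = 1.6487
n = ln(4.4817) / ln(1.6487) = 3.0
Nearest integer order:

3


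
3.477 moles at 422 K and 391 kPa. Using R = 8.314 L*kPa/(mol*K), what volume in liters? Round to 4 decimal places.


PV = nRT, solve for V = nRT / P.
nRT = 3.477 * 8.314 * 422 = 12199.0823
V = 12199.0823 / 391
V = 31.19969898 L, rounded to 4 dp:

31.1997 L


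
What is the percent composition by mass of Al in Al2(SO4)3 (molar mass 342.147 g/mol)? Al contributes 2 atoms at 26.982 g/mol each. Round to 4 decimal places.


pct = 100 * (n_elem * M_elem) / M_total
mass_contribution = 2 * 26.982 = 53.964 g/mol
pct = 100 * 53.964 / 342.147
pct = 15.7721681 %, rounded to 4 dp:

15.7722 %


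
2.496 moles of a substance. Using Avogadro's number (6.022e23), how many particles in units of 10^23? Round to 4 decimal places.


N = n * NA, then divide by 1e23 for the requested units.
N / 1e23 = n * 6.022
N / 1e23 = 2.496 * 6.022
N / 1e23 = 15.030912, rounded to 4 dp:

15.0309


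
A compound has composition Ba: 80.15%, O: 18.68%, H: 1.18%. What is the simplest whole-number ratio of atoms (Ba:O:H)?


Assume 100 g of compound, divide each mass% by atomic mass to get moles, then normalize by the smallest to get a raw atom ratio.
Moles per 100 g: Ba: 80.15/137.327 = 0.5836, O: 18.68/15.999 = 1.1676, H: 1.18/1.008 = 1.1706
Raw ratio (divide by min = 0.5836): Ba: 1.0, O: 2.0, H: 2.006
Multiply by 1 to clear fractions: Ba: 1.0 ~= 1, O: 2.0 ~= 2, H: 2.006 ~= 2
Reduce by GCD to get the simplest whole-number ratio:

1:2:2


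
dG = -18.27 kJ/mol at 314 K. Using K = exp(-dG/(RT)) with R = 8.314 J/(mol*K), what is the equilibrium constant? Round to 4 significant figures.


dG is in kJ/mol; multiply by 1000 to match R in J/(mol*K).
RT = 8.314 * 314 = 2610.596 J/mol
exponent = -dG*1000 / (RT) = -(-18.27*1000) / 2610.596 = 6.9984019
K = exp(6.9984019)
K = 1094.882, rounded to 4 significant figures:

1095


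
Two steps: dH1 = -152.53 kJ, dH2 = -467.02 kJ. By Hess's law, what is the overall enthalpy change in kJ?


Hess's law: enthalpy is a state function, so add the step enthalpies.
dH_total = dH1 + dH2 = -152.53 + (-467.02)
dH_total = -619.55 kJ:

-619.55 kJ


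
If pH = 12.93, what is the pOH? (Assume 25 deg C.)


At 25 deg C, pH + pOH = 14.
pOH = 14 - pH = 14 - 12.93
pOH = 1.07:

1.07


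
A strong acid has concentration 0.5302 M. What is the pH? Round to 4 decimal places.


A strong acid dissociates completely, so [H+] equals the given concentration.
pH = -log10([H+]) = -log10(0.5302)
pH = 0.27556028, rounded to 4 dp:

0.2756


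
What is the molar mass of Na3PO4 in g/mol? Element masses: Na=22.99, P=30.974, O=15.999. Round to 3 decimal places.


M = sum(count * atomic_mass) over atoms.
M = 3*22.99 + 1*30.974 + 4*15.999
M = 68.97 + 30.974 + 63.996
M = 163.94 g/mol, rounded to 3 dp:

163.940 g/mol


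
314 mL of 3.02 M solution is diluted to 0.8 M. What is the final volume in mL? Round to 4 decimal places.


Dilution: M1*V1 = M2*V2, solve for V2.
V2 = M1*V1 / M2
V2 = 3.02 * 314 / 0.8
V2 = 948.28 / 0.8
V2 = 1185.35 mL, rounded to 4 dp:

1185.3500 mL


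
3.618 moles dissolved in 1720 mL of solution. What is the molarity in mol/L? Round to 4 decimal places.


Convert volume to liters: V_L = V_mL / 1000.
V_L = 1720 / 1000 = 1.72 L
M = n / V_L = 3.618 / 1.72
M = 2.10348837 mol/L, rounded to 4 dp:

2.1035 mol/L


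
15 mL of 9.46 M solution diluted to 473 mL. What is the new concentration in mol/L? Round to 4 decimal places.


Dilution: M1*V1 = M2*V2, solve for M2.
M2 = M1*V1 / V2
M2 = 9.46 * 15 / 473
M2 = 141.9 / 473
M2 = 0.3 mol/L, rounded to 4 dp:

0.3000 mol/L


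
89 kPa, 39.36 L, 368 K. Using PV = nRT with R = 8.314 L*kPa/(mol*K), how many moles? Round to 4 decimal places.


PV = nRT, solve for n = PV / (RT).
PV = 89 * 39.36 = 3503.04
RT = 8.314 * 368 = 3059.552
n = 3503.04 / 3059.552
n = 1.14495194 mol, rounded to 4 dp:

1.1450 mol


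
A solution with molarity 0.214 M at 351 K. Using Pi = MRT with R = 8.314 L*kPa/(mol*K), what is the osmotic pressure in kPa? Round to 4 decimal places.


Osmotic pressure (van't Hoff): Pi = M*R*T.
RT = 8.314 * 351 = 2918.214
Pi = 0.214 * 2918.214
Pi = 624.497796 kPa, rounded to 4 dp:

624.4978 kPa


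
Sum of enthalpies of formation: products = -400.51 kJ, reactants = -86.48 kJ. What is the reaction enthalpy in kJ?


dH_rxn = sum(dH_f products) - sum(dH_f reactants)
dH_rxn = -400.51 - (-86.48)
dH_rxn = -314.03 kJ:

-314.03 kJ


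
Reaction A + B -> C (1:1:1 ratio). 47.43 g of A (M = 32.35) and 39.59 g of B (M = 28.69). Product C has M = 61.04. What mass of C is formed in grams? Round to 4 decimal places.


Find moles of each reactant; the smaller value is the limiting reagent in a 1:1:1 reaction, so moles_C equals moles of the limiter.
n_A = mass_A / M_A = 47.43 / 32.35 = 1.466151 mol
n_B = mass_B / M_B = 39.59 / 28.69 = 1.379923 mol
Limiting reagent: B (smaller), n_limiting = 1.379923 mol
mass_C = n_limiting * M_C = 1.379923 * 61.04
mass_C = 84.23049992 g, rounded to 4 dp:

84.2305 g


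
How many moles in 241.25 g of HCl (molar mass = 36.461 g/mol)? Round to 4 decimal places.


n = mass / M
n = 241.25 / 36.461
n = 6.6166589 mol, rounded to 4 dp:

6.6167 mol


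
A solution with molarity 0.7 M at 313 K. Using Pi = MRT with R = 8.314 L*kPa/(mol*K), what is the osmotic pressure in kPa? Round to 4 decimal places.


Osmotic pressure (van't Hoff): Pi = M*R*T.
RT = 8.314 * 313 = 2602.282
Pi = 0.7 * 2602.282
Pi = 1821.5974 kPa, rounded to 4 dp:

1821.5974 kPa


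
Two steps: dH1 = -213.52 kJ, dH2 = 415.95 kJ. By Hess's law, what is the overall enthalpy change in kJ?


Hess's law: enthalpy is a state function, so add the step enthalpies.
dH_total = dH1 + dH2 = -213.52 + (415.95)
dH_total = 202.43 kJ:

202.43 kJ


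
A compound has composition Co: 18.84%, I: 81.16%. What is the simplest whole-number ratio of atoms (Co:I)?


Assume 100 g of compound, divide each mass% by atomic mass to get moles, then normalize by the smallest to get a raw atom ratio.
Moles per 100 g: Co: 18.84/58.933 = 0.3197, I: 81.16/126.904 = 0.6395
Raw ratio (divide by min = 0.3197): Co: 1.0, I: 2.001
Multiply by 1 to clear fractions: Co: 1.0 ~= 1, I: 2.001 ~= 2
Reduce by GCD to get the simplest whole-number ratio:

1:2


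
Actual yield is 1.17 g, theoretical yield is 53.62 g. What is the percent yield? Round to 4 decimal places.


% yield = 100 * actual / theoretical
% yield = 100 * 1.17 / 53.62
% yield = 2.18202163 %, rounded to 4 dp:

2.1820 %


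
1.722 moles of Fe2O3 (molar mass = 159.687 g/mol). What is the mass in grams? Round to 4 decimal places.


mass = n * M
mass = 1.722 * 159.687
mass = 274.981014 g, rounded to 4 dp:

274.9810 g


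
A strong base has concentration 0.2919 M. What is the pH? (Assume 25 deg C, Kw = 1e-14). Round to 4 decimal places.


A strong base dissociates completely, so [OH-] equals the given concentration.
pOH = -log10([OH-]) = -log10(0.2919) = 0.534766
pH = 14 - pOH = 14 - 0.534766
pH = 13.465234, rounded to 4 dp:

13.4652


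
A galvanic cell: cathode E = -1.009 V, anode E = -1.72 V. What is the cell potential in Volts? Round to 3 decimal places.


Standard cell potential: E_cell = E_cathode - E_anode.
E_cell = -1.009 - (-1.72)
E_cell = 0.711 V, rounded to 3 dp:

0.711 V


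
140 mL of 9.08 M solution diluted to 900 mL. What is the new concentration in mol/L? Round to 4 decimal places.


Dilution: M1*V1 = M2*V2, solve for M2.
M2 = M1*V1 / V2
M2 = 9.08 * 140 / 900
M2 = 1271.2 / 900
M2 = 1.41244444 mol/L, rounded to 4 dp:

1.4124 mol/L


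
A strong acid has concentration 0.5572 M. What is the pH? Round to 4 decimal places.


A strong acid dissociates completely, so [H+] equals the given concentration.
pH = -log10([H+]) = -log10(0.5572)
pH = 0.25398889, rounded to 4 dp:

0.2540


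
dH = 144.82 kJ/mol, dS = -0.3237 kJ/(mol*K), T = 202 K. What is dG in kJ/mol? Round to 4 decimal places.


Gibbs: dG = dH - T*dS (consistent units, dS already in kJ/(mol*K)).
T*dS = 202 * -0.3237 = -65.3874
dG = 144.82 - (-65.3874)
dG = 210.2074 kJ/mol, rounded to 4 dp:

210.2074 kJ/mol


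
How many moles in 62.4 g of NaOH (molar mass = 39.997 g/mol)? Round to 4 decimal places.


n = mass / M
n = 62.4 / 39.997
n = 1.56011701 mol, rounded to 4 dp:

1.5601 mol


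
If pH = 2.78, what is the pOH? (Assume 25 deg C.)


At 25 deg C, pH + pOH = 14.
pOH = 14 - pH = 14 - 2.78
pOH = 11.22:

11.22


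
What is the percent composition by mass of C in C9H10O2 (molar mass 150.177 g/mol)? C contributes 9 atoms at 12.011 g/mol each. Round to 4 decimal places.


pct = 100 * (n_elem * M_elem) / M_total
mass_contribution = 9 * 12.011 = 108.099 g/mol
pct = 100 * 108.099 / 150.177
pct = 71.98106235 %, rounded to 4 dp:

71.9811 %


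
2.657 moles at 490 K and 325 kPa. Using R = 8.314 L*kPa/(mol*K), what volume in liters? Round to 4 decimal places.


PV = nRT, solve for V = nRT / P.
nRT = 2.657 * 8.314 * 490 = 10824.246
V = 10824.246 / 325
V = 33.30537231 L, rounded to 4 dp:

33.3054 L


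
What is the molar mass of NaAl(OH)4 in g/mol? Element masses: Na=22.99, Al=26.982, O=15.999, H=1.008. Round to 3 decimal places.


M = sum(count * atomic_mass) over atoms.
M = 1*22.99 + 1*26.982 + 4*15.999 + 4*1.008
M = 22.99 + 26.982 + 63.996 + 4.032
M = 118.0 g/mol, rounded to 3 dp:

118.000 g/mol


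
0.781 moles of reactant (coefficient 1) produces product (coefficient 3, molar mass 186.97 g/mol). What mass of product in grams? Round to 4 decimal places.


Use the coefficient ratio to convert reactant moles to product moles, then multiply by the product's molar mass.
moles_P = moles_R * (coeff_P / coeff_R) = 0.781 * (3/1) = 2.343
mass_P = moles_P * M_P = 2.343 * 186.97
mass_P = 438.07071 g, rounded to 4 dp:

438.0707 g


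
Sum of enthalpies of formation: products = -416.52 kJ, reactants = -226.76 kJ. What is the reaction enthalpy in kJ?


dH_rxn = sum(dH_f products) - sum(dH_f reactants)
dH_rxn = -416.52 - (-226.76)
dH_rxn = -189.76 kJ:

-189.76 kJ


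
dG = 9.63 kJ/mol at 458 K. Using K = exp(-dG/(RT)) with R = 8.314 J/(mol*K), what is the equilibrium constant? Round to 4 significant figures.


dG is in kJ/mol; multiply by 1000 to match R in J/(mol*K).
RT = 8.314 * 458 = 3807.812 J/mol
exponent = -dG*1000 / (RT) = -(9.63*1000) / 3807.812 = -2.52901141
K = exp(-2.52901141)
K = 0.079737809, rounded to 4 significant figures:

0.07974


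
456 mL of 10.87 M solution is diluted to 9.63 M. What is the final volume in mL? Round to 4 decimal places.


Dilution: M1*V1 = M2*V2, solve for V2.
V2 = M1*V1 / M2
V2 = 10.87 * 456 / 9.63
V2 = 4956.72 / 9.63
V2 = 514.7165109 mL, rounded to 4 dp:

514.7165 mL


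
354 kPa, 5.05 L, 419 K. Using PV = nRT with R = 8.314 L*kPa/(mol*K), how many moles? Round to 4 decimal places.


PV = nRT, solve for n = PV / (RT).
PV = 354 * 5.05 = 1787.7
RT = 8.314 * 419 = 3483.566
n = 1787.7 / 3483.566
n = 0.51318103 mol, rounded to 4 dp:

0.5132 mol


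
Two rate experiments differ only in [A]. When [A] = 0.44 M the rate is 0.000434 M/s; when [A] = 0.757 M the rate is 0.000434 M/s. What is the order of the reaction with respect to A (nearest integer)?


Rate is proportional to [A]^n, so rate2/rate1 = ([A]2/[A]1)^n. Take logs to solve for n.
rate2/rate1 = 0.000434 / 0.000434 = 1.0
[A]2/[A]1 = 0.757 / 0.44 = 1.7205
n = ln(1.0) / ln(1.7205) = 0.0
Nearest integer order:

0


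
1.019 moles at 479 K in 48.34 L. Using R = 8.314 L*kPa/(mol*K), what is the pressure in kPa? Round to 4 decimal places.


PV = nRT, solve for P = nRT / V.
nRT = 1.019 * 8.314 * 479 = 4058.0717
P = 4058.0717 / 48.34
P = 83.94852503 kPa, rounded to 4 dp:

83.9485 kPa


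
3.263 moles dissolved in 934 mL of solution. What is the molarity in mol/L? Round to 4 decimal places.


Convert volume to liters: V_L = V_mL / 1000.
V_L = 934 / 1000 = 0.934 L
M = n / V_L = 3.263 / 0.934
M = 3.49357602 mol/L, rounded to 4 dp:

3.4936 mol/L


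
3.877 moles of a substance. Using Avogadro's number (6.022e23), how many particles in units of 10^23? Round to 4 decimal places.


N = n * NA, then divide by 1e23 for the requested units.
N / 1e23 = n * 6.022
N / 1e23 = 3.877 * 6.022
N / 1e23 = 23.347294, rounded to 4 dp:

23.3473


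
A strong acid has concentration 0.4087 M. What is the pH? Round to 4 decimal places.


A strong acid dissociates completely, so [H+] equals the given concentration.
pH = -log10([H+]) = -log10(0.4087)
pH = 0.38859536, rounded to 4 dp:

0.3886


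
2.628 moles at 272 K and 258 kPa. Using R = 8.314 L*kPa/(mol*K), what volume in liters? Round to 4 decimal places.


PV = nRT, solve for V = nRT / P.
nRT = 2.628 * 8.314 * 272 = 5942.9802
V = 5942.9802 / 258
V = 23.03480698 L, rounded to 4 dp:

23.0348 L


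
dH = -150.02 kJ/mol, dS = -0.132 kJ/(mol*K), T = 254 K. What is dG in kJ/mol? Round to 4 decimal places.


Gibbs: dG = dH - T*dS (consistent units, dS already in kJ/(mol*K)).
T*dS = 254 * -0.132 = -33.528
dG = -150.02 - (-33.528)
dG = -116.492 kJ/mol, rounded to 4 dp:

-116.4920 kJ/mol


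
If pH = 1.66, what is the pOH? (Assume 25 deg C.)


At 25 deg C, pH + pOH = 14.
pOH = 14 - pH = 14 - 1.66
pOH = 12.34:

12.34


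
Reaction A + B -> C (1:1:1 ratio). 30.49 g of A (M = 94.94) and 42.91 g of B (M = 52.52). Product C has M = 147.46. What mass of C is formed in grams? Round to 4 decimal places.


Find moles of each reactant; the smaller value is the limiting reagent in a 1:1:1 reaction, so moles_C equals moles of the limiter.
n_A = mass_A / M_A = 30.49 / 94.94 = 0.32115 mol
n_B = mass_B / M_B = 42.91 / 52.52 = 0.817022 mol
Limiting reagent: A (smaller), n_limiting = 0.32115 mol
mass_C = n_limiting * M_C = 0.32115 * 147.46
mass_C = 47.356779 g, rounded to 4 dp:

47.3568 g


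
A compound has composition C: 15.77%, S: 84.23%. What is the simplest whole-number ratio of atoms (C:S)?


Assume 100 g of compound, divide each mass% by atomic mass to get moles, then normalize by the smallest to get a raw atom ratio.
Moles per 100 g: C: 15.77/12.011 = 1.313, S: 84.23/32.065 = 2.6269
Raw ratio (divide by min = 1.313): C: 1.0, S: 2.001
Multiply by 1 to clear fractions: C: 1.0 ~= 1, S: 2.001 ~= 2
Reduce by GCD to get the simplest whole-number ratio:

1:2


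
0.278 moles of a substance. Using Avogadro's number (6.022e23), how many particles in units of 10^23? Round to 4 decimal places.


N = n * NA, then divide by 1e23 for the requested units.
N / 1e23 = n * 6.022
N / 1e23 = 0.278 * 6.022
N / 1e23 = 1.674116, rounded to 4 dp:

1.6741


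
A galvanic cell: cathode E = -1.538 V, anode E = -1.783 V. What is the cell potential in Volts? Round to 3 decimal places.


Standard cell potential: E_cell = E_cathode - E_anode.
E_cell = -1.538 - (-1.783)
E_cell = 0.245 V, rounded to 3 dp:

0.245 V


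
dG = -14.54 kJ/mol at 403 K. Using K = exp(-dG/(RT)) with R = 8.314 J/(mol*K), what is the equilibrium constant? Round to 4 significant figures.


dG is in kJ/mol; multiply by 1000 to match R in J/(mol*K).
RT = 8.314 * 403 = 3350.542 J/mol
exponent = -dG*1000 / (RT) = -(-14.54*1000) / 3350.542 = 4.3395964
K = exp(4.3395964)
K = 76.676586, rounded to 4 significant figures:

76.68


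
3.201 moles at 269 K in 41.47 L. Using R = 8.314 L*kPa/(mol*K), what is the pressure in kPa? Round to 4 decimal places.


PV = nRT, solve for P = nRT / V.
nRT = 3.201 * 8.314 * 269 = 7158.9277
P = 7158.9277 / 41.47
P = 172.62907403 kPa, rounded to 4 dp:

172.6291 kPa


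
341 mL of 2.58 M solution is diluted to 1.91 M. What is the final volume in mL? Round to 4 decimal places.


Dilution: M1*V1 = M2*V2, solve for V2.
V2 = M1*V1 / M2
V2 = 2.58 * 341 / 1.91
V2 = 879.78 / 1.91
V2 = 460.61780105 mL, rounded to 4 dp:

460.6178 mL


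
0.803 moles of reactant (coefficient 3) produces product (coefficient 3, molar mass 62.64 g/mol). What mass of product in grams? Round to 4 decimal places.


Use the coefficient ratio to convert reactant moles to product moles, then multiply by the product's molar mass.
moles_P = moles_R * (coeff_P / coeff_R) = 0.803 * (3/3) = 0.803
mass_P = moles_P * M_P = 0.803 * 62.64
mass_P = 50.29992 g, rounded to 4 dp:

50.2999 g


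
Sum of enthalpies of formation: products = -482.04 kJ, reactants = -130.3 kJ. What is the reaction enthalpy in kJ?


dH_rxn = sum(dH_f products) - sum(dH_f reactants)
dH_rxn = -482.04 - (-130.3)
dH_rxn = -351.74 kJ:

-351.74 kJ


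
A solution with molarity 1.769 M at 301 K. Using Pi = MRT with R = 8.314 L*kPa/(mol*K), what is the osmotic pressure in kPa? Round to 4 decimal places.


Osmotic pressure (van't Hoff): Pi = M*R*T.
RT = 8.314 * 301 = 2502.514
Pi = 1.769 * 2502.514
Pi = 4426.947266 kPa, rounded to 4 dp:

4426.9473 kPa


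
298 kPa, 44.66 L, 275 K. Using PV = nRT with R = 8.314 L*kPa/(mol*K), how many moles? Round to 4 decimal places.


PV = nRT, solve for n = PV / (RT).
PV = 298 * 44.66 = 13308.68
RT = 8.314 * 275 = 2286.35
n = 13308.68 / 2286.35
n = 5.82092855 mol, rounded to 4 dp:

5.8209 mol


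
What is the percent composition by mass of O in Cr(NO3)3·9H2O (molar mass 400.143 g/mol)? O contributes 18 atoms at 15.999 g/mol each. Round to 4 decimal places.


pct = 100 * (n_elem * M_elem) / M_total
mass_contribution = 18 * 15.999 = 287.982 g/mol
pct = 100 * 287.982 / 400.143
pct = 71.96977081 %, rounded to 4 dp:

71.9698 %


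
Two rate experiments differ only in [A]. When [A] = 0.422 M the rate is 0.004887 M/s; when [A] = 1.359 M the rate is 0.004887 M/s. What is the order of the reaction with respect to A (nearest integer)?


Rate is proportional to [A]^n, so rate2/rate1 = ([A]2/[A]1)^n. Take logs to solve for n.
rate2/rate1 = 0.004887 / 0.004887 = 1.0
[A]2/[A]1 = 1.359 / 0.422 = 3.2204
n = ln(1.0) / ln(3.2204) = 0.0
Nearest integer order:

0


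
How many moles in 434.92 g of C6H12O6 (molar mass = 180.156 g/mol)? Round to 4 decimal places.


n = mass / M
n = 434.92 / 180.156
n = 2.41412998 mol, rounded to 4 dp:

2.4141 mol


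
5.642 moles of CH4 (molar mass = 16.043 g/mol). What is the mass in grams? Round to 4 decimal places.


mass = n * M
mass = 5.642 * 16.043
mass = 90.514606 g, rounded to 4 dp:

90.5146 g


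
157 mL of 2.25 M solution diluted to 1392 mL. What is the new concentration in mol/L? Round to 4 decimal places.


Dilution: M1*V1 = M2*V2, solve for M2.
M2 = M1*V1 / V2
M2 = 2.25 * 157 / 1392
M2 = 353.25 / 1392
M2 = 0.25377155 mol/L, rounded to 4 dp:

0.2538 mol/L


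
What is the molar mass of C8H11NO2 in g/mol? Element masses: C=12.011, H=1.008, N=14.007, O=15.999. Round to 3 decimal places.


M = sum(count * atomic_mass) over atoms.
M = 8*12.011 + 11*1.008 + 1*14.007 + 2*15.999
M = 96.088 + 11.088 + 14.007 + 31.998
M = 153.181 g/mol, rounded to 3 dp:

153.181 g/mol


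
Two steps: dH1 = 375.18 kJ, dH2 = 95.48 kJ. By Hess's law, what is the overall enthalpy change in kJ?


Hess's law: enthalpy is a state function, so add the step enthalpies.
dH_total = dH1 + dH2 = 375.18 + (95.48)
dH_total = 470.66 kJ:

470.66 kJ


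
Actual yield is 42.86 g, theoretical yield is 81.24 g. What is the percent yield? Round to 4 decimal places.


% yield = 100 * actual / theoretical
% yield = 100 * 42.86 / 81.24
% yield = 52.75726243 %, rounded to 4 dp:

52.7573 %


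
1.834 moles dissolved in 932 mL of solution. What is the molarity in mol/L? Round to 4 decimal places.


Convert volume to liters: V_L = V_mL / 1000.
V_L = 932 / 1000 = 0.932 L
M = n / V_L = 1.834 / 0.932
M = 1.96781116 mol/L, rounded to 4 dp:

1.9678 mol/L


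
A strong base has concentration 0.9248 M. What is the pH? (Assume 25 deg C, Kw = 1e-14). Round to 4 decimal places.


A strong base dissociates completely, so [OH-] equals the given concentration.
pOH = -log10([OH-]) = -log10(0.9248) = 0.033952
pH = 14 - pOH = 14 - 0.033952
pH = 13.966048, rounded to 4 dp:

13.9660


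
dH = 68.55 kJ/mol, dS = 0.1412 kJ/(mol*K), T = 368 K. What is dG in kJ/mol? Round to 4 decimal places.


Gibbs: dG = dH - T*dS (consistent units, dS already in kJ/(mol*K)).
T*dS = 368 * 0.1412 = 51.9616
dG = 68.55 - (51.9616)
dG = 16.5884 kJ/mol, rounded to 4 dp:

16.5884 kJ/mol


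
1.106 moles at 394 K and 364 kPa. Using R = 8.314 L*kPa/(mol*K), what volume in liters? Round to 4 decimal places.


PV = nRT, solve for V = nRT / P.
nRT = 1.106 * 8.314 * 394 = 3622.9419
V = 3622.9419 / 364
V = 9.95313709 L, rounded to 4 dp:

9.9531 L


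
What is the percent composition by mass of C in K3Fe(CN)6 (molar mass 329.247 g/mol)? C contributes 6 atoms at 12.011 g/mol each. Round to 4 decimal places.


pct = 100 * (n_elem * M_elem) / M_total
mass_contribution = 6 * 12.011 = 72.066 g/mol
pct = 100 * 72.066 / 329.247
pct = 21.88812654 %, rounded to 4 dp:

21.8881 %


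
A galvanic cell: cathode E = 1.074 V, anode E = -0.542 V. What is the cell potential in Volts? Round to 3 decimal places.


Standard cell potential: E_cell = E_cathode - E_anode.
E_cell = 1.074 - (-0.542)
E_cell = 1.616 V, rounded to 3 dp:

1.616 V


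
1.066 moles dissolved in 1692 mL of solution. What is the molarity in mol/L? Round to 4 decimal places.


Convert volume to liters: V_L = V_mL / 1000.
V_L = 1692 / 1000 = 1.692 L
M = n / V_L = 1.066 / 1.692
M = 0.63002364 mol/L, rounded to 4 dp:

0.6300 mol/L


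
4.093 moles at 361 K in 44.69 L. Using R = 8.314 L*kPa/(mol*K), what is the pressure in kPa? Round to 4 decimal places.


PV = nRT, solve for P = nRT / V.
nRT = 4.093 * 8.314 * 361 = 12284.5419
P = 12284.5419 / 44.69
P = 274.88346162 kPa, rounded to 4 dp:

274.8835 kPa


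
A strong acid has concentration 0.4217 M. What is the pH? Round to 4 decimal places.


A strong acid dissociates completely, so [H+] equals the given concentration.
pH = -log10([H+]) = -log10(0.4217)
pH = 0.3749964, rounded to 4 dp:

0.3750


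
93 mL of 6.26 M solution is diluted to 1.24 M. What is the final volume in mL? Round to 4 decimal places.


Dilution: M1*V1 = M2*V2, solve for V2.
V2 = M1*V1 / M2
V2 = 6.26 * 93 / 1.24
V2 = 582.18 / 1.24
V2 = 469.5 mL, rounded to 4 dp:

469.5000 mL


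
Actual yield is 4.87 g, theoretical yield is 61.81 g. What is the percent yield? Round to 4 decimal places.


% yield = 100 * actual / theoretical
% yield = 100 * 4.87 / 61.81
% yield = 7.87898398 %, rounded to 4 dp:

7.8790 %


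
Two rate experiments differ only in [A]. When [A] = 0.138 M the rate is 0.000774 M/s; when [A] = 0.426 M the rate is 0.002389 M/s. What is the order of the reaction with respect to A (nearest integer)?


Rate is proportional to [A]^n, so rate2/rate1 = ([A]2/[A]1)^n. Take logs to solve for n.
rate2/rate1 = 0.002389 / 0.000774 = 3.0866
[A]2/[A]1 = 0.426 / 0.138 = 3.087
n = ln(3.0866) / ln(3.087) = 1.0
Nearest integer order:

1


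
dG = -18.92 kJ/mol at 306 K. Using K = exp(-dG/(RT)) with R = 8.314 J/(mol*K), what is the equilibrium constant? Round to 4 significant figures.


dG is in kJ/mol; multiply by 1000 to match R in J/(mol*K).
RT = 8.314 * 306 = 2544.084 J/mol
exponent = -dG*1000 / (RT) = -(-18.92*1000) / 2544.084 = 7.43686136
K = exp(7.43686136)
K = 1697.4143, rounded to 4 significant figures:

1697


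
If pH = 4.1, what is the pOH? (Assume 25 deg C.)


At 25 deg C, pH + pOH = 14.
pOH = 14 - pH = 14 - 4.1
pOH = 9.9:

9.90


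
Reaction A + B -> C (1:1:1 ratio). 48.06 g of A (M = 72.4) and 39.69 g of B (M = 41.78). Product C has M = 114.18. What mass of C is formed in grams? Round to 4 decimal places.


Find moles of each reactant; the smaller value is the limiting reagent in a 1:1:1 reaction, so moles_C equals moles of the limiter.
n_A = mass_A / M_A = 48.06 / 72.4 = 0.663812 mol
n_B = mass_B / M_B = 39.69 / 41.78 = 0.949976 mol
Limiting reagent: A (smaller), n_limiting = 0.663812 mol
mass_C = n_limiting * M_C = 0.663812 * 114.18
mass_C = 75.79405416 g, rounded to 4 dp:

75.7941 g


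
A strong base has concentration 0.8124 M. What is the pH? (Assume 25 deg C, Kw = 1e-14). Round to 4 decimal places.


A strong base dissociates completely, so [OH-] equals the given concentration.
pOH = -log10([OH-]) = -log10(0.8124) = 0.09023
pH = 14 - pOH = 14 - 0.09023
pH = 13.90977, rounded to 4 dp:

13.9098


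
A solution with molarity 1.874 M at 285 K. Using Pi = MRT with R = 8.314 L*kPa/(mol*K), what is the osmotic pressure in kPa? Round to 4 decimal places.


Osmotic pressure (van't Hoff): Pi = M*R*T.
RT = 8.314 * 285 = 2369.49
Pi = 1.874 * 2369.49
Pi = 4440.42426 kPa, rounded to 4 dp:

4440.4243 kPa


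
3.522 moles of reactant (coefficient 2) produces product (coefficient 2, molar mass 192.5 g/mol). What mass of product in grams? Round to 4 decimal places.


Use the coefficient ratio to convert reactant moles to product moles, then multiply by the product's molar mass.
moles_P = moles_R * (coeff_P / coeff_R) = 3.522 * (2/2) = 3.522
mass_P = moles_P * M_P = 3.522 * 192.5
mass_P = 677.985 g, rounded to 4 dp:

677.9850 g


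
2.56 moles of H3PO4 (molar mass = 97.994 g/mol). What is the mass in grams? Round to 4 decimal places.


mass = n * M
mass = 2.56 * 97.994
mass = 250.86464 g, rounded to 4 dp:

250.8646 g


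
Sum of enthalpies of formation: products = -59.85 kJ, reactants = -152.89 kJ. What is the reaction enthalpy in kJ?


dH_rxn = sum(dH_f products) - sum(dH_f reactants)
dH_rxn = -59.85 - (-152.89)
dH_rxn = 93.04 kJ:

93.04 kJ


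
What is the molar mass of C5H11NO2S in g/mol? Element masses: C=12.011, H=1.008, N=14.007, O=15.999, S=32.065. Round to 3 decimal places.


M = sum(count * atomic_mass) over atoms.
M = 5*12.011 + 11*1.008 + 1*14.007 + 2*15.999 + 1*32.065
M = 60.055 + 11.088 + 14.007 + 31.998 + 32.065
M = 149.213 g/mol, rounded to 3 dp:

149.213 g/mol


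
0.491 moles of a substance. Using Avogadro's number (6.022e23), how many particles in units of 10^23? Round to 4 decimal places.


N = n * NA, then divide by 1e23 for the requested units.
N / 1e23 = n * 6.022
N / 1e23 = 0.491 * 6.022
N / 1e23 = 2.956802, rounded to 4 dp:

2.9568


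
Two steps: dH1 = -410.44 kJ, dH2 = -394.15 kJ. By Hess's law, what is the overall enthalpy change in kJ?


Hess's law: enthalpy is a state function, so add the step enthalpies.
dH_total = dH1 + dH2 = -410.44 + (-394.15)
dH_total = -804.59 kJ:

-804.59 kJ


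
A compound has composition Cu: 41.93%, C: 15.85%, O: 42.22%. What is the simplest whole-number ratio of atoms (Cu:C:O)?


Assume 100 g of compound, divide each mass% by atomic mass to get moles, then normalize by the smallest to get a raw atom ratio.
Moles per 100 g: Cu: 41.93/63.546 = 0.6598, C: 15.85/12.011 = 1.3196, O: 42.22/15.999 = 2.6389
Raw ratio (divide by min = 0.6598): Cu: 1.0, C: 2.0, O: 3.999
Multiply by 1 to clear fractions: Cu: 1.0 ~= 1, C: 2.0 ~= 2, O: 3.999 ~= 4
Reduce by GCD to get the simplest whole-number ratio:

1:2:4


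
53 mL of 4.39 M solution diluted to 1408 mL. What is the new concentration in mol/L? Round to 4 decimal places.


Dilution: M1*V1 = M2*V2, solve for M2.
M2 = M1*V1 / V2
M2 = 4.39 * 53 / 1408
M2 = 232.67 / 1408
M2 = 0.16524858 mol/L, rounded to 4 dp:

0.1652 mol/L


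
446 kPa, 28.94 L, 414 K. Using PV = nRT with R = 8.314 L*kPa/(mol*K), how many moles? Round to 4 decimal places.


PV = nRT, solve for n = PV / (RT).
PV = 446 * 28.94 = 12907.24
RT = 8.314 * 414 = 3441.996
n = 12907.24 / 3441.996
n = 3.74992882 mol, rounded to 4 dp:

3.7499 mol


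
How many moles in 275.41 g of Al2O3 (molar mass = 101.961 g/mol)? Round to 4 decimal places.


n = mass / M
n = 275.41 / 101.961
n = 2.70113082 mol, rounded to 4 dp:

2.7011 mol


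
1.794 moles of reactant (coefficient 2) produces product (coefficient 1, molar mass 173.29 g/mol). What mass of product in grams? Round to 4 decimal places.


Use the coefficient ratio to convert reactant moles to product moles, then multiply by the product's molar mass.
moles_P = moles_R * (coeff_P / coeff_R) = 1.794 * (1/2) = 0.897
mass_P = moles_P * M_P = 0.897 * 173.29
mass_P = 155.44113 g, rounded to 4 dp:

155.4411 g


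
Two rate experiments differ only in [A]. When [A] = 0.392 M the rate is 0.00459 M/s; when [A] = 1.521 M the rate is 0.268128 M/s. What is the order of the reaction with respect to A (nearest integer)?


Rate is proportional to [A]^n, so rate2/rate1 = ([A]2/[A]1)^n. Take logs to solve for n.
rate2/rate1 = 0.268128 / 0.00459 = 58.4157
[A]2/[A]1 = 1.521 / 0.392 = 3.8801
n = ln(58.4157) / ln(3.8801) = 3.0
Nearest integer order:

3


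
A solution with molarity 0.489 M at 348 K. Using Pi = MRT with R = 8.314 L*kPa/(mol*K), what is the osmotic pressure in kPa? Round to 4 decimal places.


Osmotic pressure (van't Hoff): Pi = M*R*T.
RT = 8.314 * 348 = 2893.272
Pi = 0.489 * 2893.272
Pi = 1414.810008 kPa, rounded to 4 dp:

1414.8100 kPa


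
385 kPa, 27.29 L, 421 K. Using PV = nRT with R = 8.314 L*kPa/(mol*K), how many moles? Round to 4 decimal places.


PV = nRT, solve for n = PV / (RT).
PV = 385 * 27.29 = 10506.65
RT = 8.314 * 421 = 3500.194
n = 10506.65 / 3500.194
n = 3.00173362 mol, rounded to 4 dp:

3.0017 mol


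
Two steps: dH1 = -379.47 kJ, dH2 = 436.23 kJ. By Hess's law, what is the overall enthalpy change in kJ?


Hess's law: enthalpy is a state function, so add the step enthalpies.
dH_total = dH1 + dH2 = -379.47 + (436.23)
dH_total = 56.76 kJ:

56.76 kJ


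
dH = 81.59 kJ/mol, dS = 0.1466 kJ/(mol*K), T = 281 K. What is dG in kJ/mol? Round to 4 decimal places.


Gibbs: dG = dH - T*dS (consistent units, dS already in kJ/(mol*K)).
T*dS = 281 * 0.1466 = 41.1946
dG = 81.59 - (41.1946)
dG = 40.3954 kJ/mol, rounded to 4 dp:

40.3954 kJ/mol


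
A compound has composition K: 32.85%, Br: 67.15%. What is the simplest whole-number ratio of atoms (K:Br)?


Assume 100 g of compound, divide each mass% by atomic mass to get moles, then normalize by the smallest to get a raw atom ratio.
Moles per 100 g: K: 32.85/39.098 = 0.8402, Br: 67.15/79.904 = 0.8404
Raw ratio (divide by min = 0.8402): K: 1.0, Br: 1.0
Multiply by 1 to clear fractions: K: 1.0 ~= 1, Br: 1.0 ~= 1
Reduce by GCD to get the simplest whole-number ratio:

1:1


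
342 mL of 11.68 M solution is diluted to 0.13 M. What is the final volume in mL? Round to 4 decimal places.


Dilution: M1*V1 = M2*V2, solve for V2.
V2 = M1*V1 / M2
V2 = 11.68 * 342 / 0.13
V2 = 3994.56 / 0.13
V2 = 30727.38461538 mL, rounded to 4 dp:

30727.3846 mL


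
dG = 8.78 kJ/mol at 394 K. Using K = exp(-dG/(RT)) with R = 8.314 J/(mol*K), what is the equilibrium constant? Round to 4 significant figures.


dG is in kJ/mol; multiply by 1000 to match R in J/(mol*K).
RT = 8.314 * 394 = 3275.716 J/mol
exponent = -dG*1000 / (RT) = -(8.78*1000) / 3275.716 = -2.68033004
K = exp(-2.68033004)
K = 0.068540529, rounded to 4 significant figures:

0.06854


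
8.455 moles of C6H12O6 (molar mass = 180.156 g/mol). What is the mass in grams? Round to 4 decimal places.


mass = n * M
mass = 8.455 * 180.156
mass = 1523.21898 g, rounded to 4 dp:

1523.2190 g


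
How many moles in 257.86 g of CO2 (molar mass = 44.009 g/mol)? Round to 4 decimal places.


n = mass / M
n = 257.86 / 44.009
n = 5.85925606 mol, rounded to 4 dp:

5.8593 mol


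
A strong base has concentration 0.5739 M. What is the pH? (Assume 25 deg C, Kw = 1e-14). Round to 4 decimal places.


A strong base dissociates completely, so [OH-] equals the given concentration.
pOH = -log10([OH-]) = -log10(0.5739) = 0.241164
pH = 14 - pOH = 14 - 0.241164
pH = 13.758836, rounded to 4 dp:

13.7588


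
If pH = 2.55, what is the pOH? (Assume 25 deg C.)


At 25 deg C, pH + pOH = 14.
pOH = 14 - pH = 14 - 2.55
pOH = 11.45:

11.45


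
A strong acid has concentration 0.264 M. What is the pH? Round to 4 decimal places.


A strong acid dissociates completely, so [H+] equals the given concentration.
pH = -log10([H+]) = -log10(0.264)
pH = 0.57839607, rounded to 4 dp:

0.5784


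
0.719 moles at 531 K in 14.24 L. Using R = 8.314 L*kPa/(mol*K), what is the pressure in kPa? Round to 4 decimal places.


PV = nRT, solve for P = nRT / V.
nRT = 0.719 * 8.314 * 531 = 3174.1937
P = 3174.1937 / 14.24
P = 222.90686096 kPa, rounded to 4 dp:

222.9069 kPa


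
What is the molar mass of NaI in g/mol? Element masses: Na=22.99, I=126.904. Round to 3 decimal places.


M = sum(count * atomic_mass) over atoms.
M = 1*22.99 + 1*126.904
M = 22.99 + 126.904
M = 149.894 g/mol, rounded to 3 dp:

149.894 g/mol


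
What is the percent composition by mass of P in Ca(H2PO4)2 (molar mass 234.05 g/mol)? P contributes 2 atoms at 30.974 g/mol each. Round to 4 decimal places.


pct = 100 * (n_elem * M_elem) / M_total
mass_contribution = 2 * 30.974 = 61.948 g/mol
pct = 100 * 61.948 / 234.05
pct = 26.46784875 %, rounded to 4 dp:

26.4678 %
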